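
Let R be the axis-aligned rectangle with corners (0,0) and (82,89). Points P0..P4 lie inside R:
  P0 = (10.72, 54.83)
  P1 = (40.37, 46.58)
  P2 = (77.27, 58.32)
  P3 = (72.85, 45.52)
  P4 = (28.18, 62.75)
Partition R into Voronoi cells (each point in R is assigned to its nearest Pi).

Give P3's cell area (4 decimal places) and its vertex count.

Area of P3's cell: 1400.8913 (4 vertices)

1. box [0,82]×[0,89]: [(0, 0) (82, 0) (82, 89) (0, 89)]
2. ⊥bis P3·P0 via (41.785,50.175): [(34.2664, 0) (82, 0) (82, 89) (47.6028, 89)]  |A|=3654.819
3. ⊥bis P3·P1 via (56.61,46.05): [(55.1071, 0) (82, 0) (82, 89) (58.0117, 89)]  |A|=2264.2121
4. ⊥bis P3·P2 via (75.06,51.92): [(57.005, 58.1546) (55.1071, 0) (82, 0) (82, 49.5235)]  |A|=1400.8913
5. ⊥bis P3·P4 via (50.515,54.135): [(57.005, 58.1546) (55.1071, 0) (82, 0) (82, 49.5235)]  |A|=1400.8913
6. canonical 4-gon: [(57.005, 58.1546) (55.1071, 0) (82, 0) (82, 49.5235)]
7. shoelace: 1400.8913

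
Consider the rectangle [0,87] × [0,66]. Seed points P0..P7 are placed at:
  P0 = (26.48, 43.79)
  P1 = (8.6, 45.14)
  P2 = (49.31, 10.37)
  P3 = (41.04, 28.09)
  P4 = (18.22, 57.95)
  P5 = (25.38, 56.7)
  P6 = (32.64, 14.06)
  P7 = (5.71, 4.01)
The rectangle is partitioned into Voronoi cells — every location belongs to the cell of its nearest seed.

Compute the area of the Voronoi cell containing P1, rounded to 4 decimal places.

1. box [0,87]×[0,66]: [(0, 0) (87, 0) (87, 66) (0, 66)]
2. ⊥bis P1·P0 via (17.54,44.465): [(0, 0) (14.1827, 0) (19.166, 66) (0, 66)]  |A|=1100.5074
3. ⊥bis P1·P2 via (28.955,27.755): [(0, 0) (5.2497, 0) (15.049, 11.4734) (19.166, 66) (0, 66)]  |A|=1049.2615
4. ⊥bis P1·P3 via (24.82,36.615): [(0, 0) (5.2497, 0) (6.0972, 0.9922) (15.6266, 19.1233) (19.166, 66) (0, 66)]  |A|=1018.0479
5. ⊥bis P1·P4 via (13.41,51.545): [(0, 61.6156) (0, 0) (5.2497, 0) (6.0972, 0.9922) (15.6266, 19.1233) (17.8243, 48.23)]  |A|=808.6837
6. ⊥bis P1·P5 via (16.99,50.92): [(0, 61.6156) (0, 0) (5.2497, 0) (6.0972, 0.9922) (15.6266, 19.1233) (17.8243, 48.23)]  |A|=808.6837
7. ⊥bis P1·P6 via (20.62,29.6): [(0, 61.6156) (0, 13.6507) (16.157, 26.1479) (17.8243, 48.23)]  |A|=595.4415
8. ⊥bis P1·P7 via (7.155,24.575): [(0, 61.6156) (0, 25.0777) (13.5431, 24.1261) (16.157, 26.1479) (17.8243, 48.23)]  |A|=518.0623
9. canonical 5-gon: [(0, 61.6156) (0, 25.0777) (13.5431, 24.1261) (16.157, 26.1479) (17.8243, 48.23)]
10. shoelace: 518.0623

Area of P1's cell: 518.0623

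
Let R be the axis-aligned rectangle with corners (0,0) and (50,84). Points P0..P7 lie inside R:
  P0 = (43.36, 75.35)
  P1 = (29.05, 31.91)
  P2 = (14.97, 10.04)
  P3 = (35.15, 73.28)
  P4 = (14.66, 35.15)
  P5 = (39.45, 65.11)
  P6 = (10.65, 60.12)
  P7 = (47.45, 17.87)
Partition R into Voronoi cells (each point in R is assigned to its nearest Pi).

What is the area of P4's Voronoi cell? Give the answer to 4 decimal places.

Area of P4's cell: 557.3107

1. box [0,50]×[0,84]: [(0, 0) (50, 0) (50, 84) (0, 84)]
2. ⊥bis P4·P0 via (29.01,55.25): [(0, 75.9611) (0, 0) (50, 0) (50, 40.2646)]  |A|=2905.643
3. ⊥bis P4·P1 via (21.855,33.53): [(27.059, 56.6429) (0, 75.9611) (0, 0) (14.3055, 0)]  |A|=1432.8688
4. ⊥bis P4·P2 via (14.815,22.595): [(19.4057, 22.6517) (27.059, 56.6429) (0, 75.9611) (0, 22.4121)]  |A|=1053.386
5. ⊥bis P4·P3 via (24.905,54.215): [(19.4057, 22.6517) (26.3389, 53.4445) (0, 67.5983) (0, 22.4121)]  |A|=893.0232
6. ⊥bis P4·P5 via (27.055,50.13): [(19.4057, 22.6517) (25.8223, 51.15) (16.955, 58.4871) (0, 67.5983) (0, 22.4121)]  |A|=880.9552
7. ⊥bis P4·P6 via (12.655,47.635): [(19.4057, 22.6517) (25.4951, 49.697) (0, 45.6027) (0, 22.4121)]  |A|=557.3107
8. ⊥bis P4·P7 via (31.055,26.51): [(19.4057, 22.6517) (25.4951, 49.697) (0, 45.6027) (0, 22.4121)]  |A|=557.3107
9. canonical 4-gon: [(19.4057, 22.6517) (25.4951, 49.697) (0, 45.6027) (0, 22.4121)]
10. shoelace: 557.3107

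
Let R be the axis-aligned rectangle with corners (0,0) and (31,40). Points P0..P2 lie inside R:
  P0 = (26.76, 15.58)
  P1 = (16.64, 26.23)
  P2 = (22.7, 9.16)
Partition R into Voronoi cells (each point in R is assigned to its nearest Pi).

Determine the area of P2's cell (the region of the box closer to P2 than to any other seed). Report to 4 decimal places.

1. box [0,31]×[0,40]: [(0, 0) (31, 0) (31, 40) (0, 40)]
2. ⊥bis P2·P0 via (24.73,12.37): [(0, 28.0092) (0, 0) (31, 0) (31, 8.4049)]  |A|=564.4183
3. ⊥bis P2·P1 via (19.67,17.695): [(17.5178, 16.931) (0, 10.712) (0, 0) (31, 0) (31, 8.4049)]  |A|=412.9131
4. canonical 5-gon: [(17.5178, 16.931) (0, 10.712) (0, 0) (31, 0) (31, 8.4049)]
5. shoelace: 412.9131

Area of P2's cell: 412.9131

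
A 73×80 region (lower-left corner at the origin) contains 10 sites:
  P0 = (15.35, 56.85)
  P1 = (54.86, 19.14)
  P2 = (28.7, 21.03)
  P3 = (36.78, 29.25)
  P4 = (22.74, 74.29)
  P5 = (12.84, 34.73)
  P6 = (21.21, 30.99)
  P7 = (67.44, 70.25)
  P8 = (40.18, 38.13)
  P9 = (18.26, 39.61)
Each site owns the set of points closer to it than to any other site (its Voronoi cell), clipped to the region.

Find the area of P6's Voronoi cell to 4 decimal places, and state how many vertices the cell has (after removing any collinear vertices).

Area of P6's cell: 200.0915 (5 vertices)

1. box [0,73]×[0,80]: [(0, 0) (73, 0) (73, 80) (0, 80)]
2. ⊥bis P6·P0 via (18.28,43.92): [(0, 39.7777) (0, 0) (73, 0) (73, 56.3198)]  |A|=3507.558
3. ⊥bis P6·P1 via (38.035,25.065): [(46.9638, 50.4199) (0, 39.7777) (0, 0) (29.2082, 0)]  |A|=1670.3943
4. ⊥bis P6·P2 via (24.955,26.01): [(43.1993, 39.7299) (46.9638, 50.4199) (0, 39.7777) (0, 7.2436)]  |A|=933.7145
5. ⊥bis P6·P3 via (28.995,30.12): [(28.8642, 28.9498) (30.8557, 46.7697) (0, 39.7777) (0, 7.2436)]  |A|=737.4955
6. ⊥bis P6·P4 via (21.975,52.64): [(28.8642, 28.9498) (30.8557, 46.7697) (0, 39.7777) (0, 7.2436)]  |A|=737.4955
7. ⊥bis P6·P5 via (17.025,32.86): [(8.402, 13.562) (28.8642, 28.9498) (30.8557, 46.7697) (22.3824, 44.8496)]  |A|=286.1286
8. ⊥bis P6·P7 via (44.325,50.62): [(8.402, 13.562) (28.8642, 28.9498) (30.8557, 46.7697) (22.3824, 44.8496)]  |A|=286.1286
9. ⊥bis P6·P8 via (30.695,34.56): [(8.402, 13.562) (28.8642, 28.9498) (29.7668, 37.0261) (26.4732, 45.7766) (22.3824, 44.8496)]  |A|=265.3191
10. ⊥bis P6·P9 via (19.735,35.3): [(17.8229, 34.6456) (8.402, 13.562) (28.8642, 28.9498) (29.7668, 37.0261) (29.1976, 38.5384)]  |A|=200.0915
11. canonical 5-gon: [(17.8229, 34.6456) (8.402, 13.562) (28.8642, 28.9498) (29.7668, 37.0261) (29.1976, 38.5384)]
12. shoelace: 200.0915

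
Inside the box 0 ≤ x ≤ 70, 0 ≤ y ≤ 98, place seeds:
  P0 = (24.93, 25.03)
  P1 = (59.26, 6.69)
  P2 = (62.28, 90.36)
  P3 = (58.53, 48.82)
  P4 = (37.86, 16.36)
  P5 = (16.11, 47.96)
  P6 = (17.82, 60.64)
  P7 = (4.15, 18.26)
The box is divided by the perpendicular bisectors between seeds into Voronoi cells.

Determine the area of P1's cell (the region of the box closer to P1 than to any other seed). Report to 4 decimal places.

1. box [0,70]×[0,98]: [(0, 0) (70, 0) (70, 98) (0, 98)]
2. ⊥bis P1·P0 via (42.095,15.86): [(33.6222, 0) (70, 0) (70, 68.0944)]  |A|=1238.5632
3. ⊥bis P1·P2 via (60.77,48.525): [(59.5687, 48.5684) (33.6222, 0) (70, 0) (70, 48.1919)]  |A|=1134.7583
4. ⊥bis P1·P3 via (58.895,27.755): [(48.352, 27.5723) (33.6222, 0) (70, 0) (70, 27.9474)]  |A|=804.013
5. ⊥bis P1·P4 via (48.56,11.525): [(55.8702, 27.7026) (43.3522, 0) (70, 0) (70, 27.9474)]  |A|=566.5528
6. ⊥bis P1·P5 via (37.685,27.325): [(55.8702, 27.7026) (43.3522, 0) (70, 0) (70, 27.9474)]  |A|=566.5528
7. ⊥bis P1·P6 via (38.54,33.665): [(55.8702, 27.7026) (43.3522, 0) (70, 0) (70, 27.9474)]  |A|=566.5528
8. ⊥bis P1·P7 via (31.705,12.475): [(55.8702, 27.7026) (43.3522, 0) (70, 0) (70, 27.9474)]  |A|=566.5528
9. canonical 4-gon: [(55.8702, 27.7026) (43.3522, 0) (70, 0) (70, 27.9474)]
10. shoelace: 566.5528

Area of P1's cell: 566.5528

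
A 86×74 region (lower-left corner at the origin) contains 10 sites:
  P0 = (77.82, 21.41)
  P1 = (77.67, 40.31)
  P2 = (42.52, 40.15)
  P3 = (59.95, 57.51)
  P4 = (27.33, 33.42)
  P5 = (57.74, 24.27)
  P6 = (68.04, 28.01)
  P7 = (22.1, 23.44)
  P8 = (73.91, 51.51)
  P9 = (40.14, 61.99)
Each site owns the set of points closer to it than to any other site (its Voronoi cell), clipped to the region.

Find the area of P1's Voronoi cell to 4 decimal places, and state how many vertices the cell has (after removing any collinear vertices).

1. box [0,86]×[0,74]: [(0, 0) (86, 0) (86, 74) (0, 74)]
2. ⊥bis P1·P0 via (77.745,30.86): [(0, 30.243) (86, 30.9255) (86, 74) (0, 74)]  |A|=3733.7548
3. ⊥bis P1·P2 via (60.095,40.23): [(60.1383, 30.7203) (86, 30.9255) (86, 74) (59.9413, 74)]  |A|=1120.8972
4. ⊥bis P1·P3 via (68.81,48.91): [(60.0964, 39.9329) (60.1383, 30.7203) (86, 30.9255) (86, 66.6197)]  |A|=581.4365
5. ⊥bis P1·P4 via (52.5,36.865): [(60.0964, 39.9329) (60.1383, 30.7203) (86, 30.9255) (86, 66.6197)]  |A|=581.4365
6. ⊥bis P1·P5 via (67.705,32.29): [(60.8932, 40.7538) (68.9123, 30.7899) (86, 30.9255) (86, 66.6197)]  |A|=533.7579
7. ⊥bis P1·P6 via (72.855,34.16): [(62.4217, 42.3285) (77.0767, 30.8547) (86, 30.9255) (86, 66.6197)]  |A|=472.5156
8. ⊥bis P1·P7 via (49.885,31.875): [(62.4217, 42.3285) (77.0767, 30.8547) (86, 30.9255) (86, 66.6197)]  |A|=472.5156
9. ⊥bis P1·P8 via (75.79,45.91): [(63.232, 41.6941) (77.0767, 30.8547) (86, 30.9255) (86, 49.3376)]  |A|=258.4553
10. ⊥bis P1·P9 via (58.905,51.15): [(63.232, 41.6941) (77.0767, 30.8547) (86, 30.9255) (86, 49.3376)]  |A|=258.4553
11. canonical 4-gon: [(63.232, 41.6941) (77.0767, 30.8547) (86, 30.9255) (86, 49.3376)]
12. shoelace: 258.4553

Area of P1's cell: 258.4553 (4 vertices)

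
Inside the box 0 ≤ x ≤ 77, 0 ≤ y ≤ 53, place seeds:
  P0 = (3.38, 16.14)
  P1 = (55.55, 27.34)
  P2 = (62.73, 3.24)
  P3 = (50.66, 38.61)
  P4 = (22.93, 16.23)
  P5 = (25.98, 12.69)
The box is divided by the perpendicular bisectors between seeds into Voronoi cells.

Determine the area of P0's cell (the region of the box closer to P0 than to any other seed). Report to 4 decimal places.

Area of P0's cell: 692.9097

1. box [0,77]×[0,53]: [(0, 0) (77, 0) (77, 53) (0, 53)]
2. ⊥bis P0·P1 via (29.465,21.74): [(0, 0) (34.1322, 0) (22.754, 53) (0, 53)]  |A|=1507.4848
3. ⊥bis P0·P2 via (33.055,9.69): [(0, 0) (30.9488, 0) (32.5504, 7.3683) (22.754, 53) (0, 53)]  |A|=1495.7569
4. ⊥bis P0·P3 via (27.02,27.375): [(0, 0) (30.9488, 0) (32.5504, 7.3683) (29.273, 22.6344) (14.8416, 53) (0, 53)]  |A|=1375.6245
5. ⊥bis P0·P4 via (13.155,16.185): [(0, 0) (13.2295, 0) (12.9855, 53) (0, 53)]  |A|=694.6982
6. ⊥bis P0·P5 via (14.68,14.415): [(0, 0) (12.4795, 0) (13.2076, 4.7694) (12.9855, 53) (0, 53)]  |A|=692.9097
7. canonical 5-gon: [(0, 0) (12.4795, 0) (13.2076, 4.7694) (12.9855, 53) (0, 53)]
8. shoelace: 692.9097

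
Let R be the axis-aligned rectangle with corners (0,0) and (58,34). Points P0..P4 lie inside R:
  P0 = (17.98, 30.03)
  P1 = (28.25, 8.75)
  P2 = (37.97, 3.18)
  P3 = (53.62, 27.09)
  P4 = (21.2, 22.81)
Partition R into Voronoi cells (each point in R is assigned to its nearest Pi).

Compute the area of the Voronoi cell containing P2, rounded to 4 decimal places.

Area of P2's cell: 327.2003

1. box [0,58]×[0,34]: [(0, 0) (58, 0) (58, 34) (0, 34)]
2. ⊥bis P2·P0 via (27.975,16.605): [(5.6716, 0) (58, 0) (58, 34) (51.3395, 34)]  |A|=1002.8112
3. ⊥bis P2·P1 via (33.11,5.965): [(47.565, 31.1899) (29.6918, 0) (58, 0) (58, 34) (51.3395, 34)]  |A|=628.2184
4. ⊥bis P2·P3 via (45.795,15.135): [(40.3916, 18.6718) (29.6918, 0) (58, 0) (58, 7.1464)]  |A|=327.2003
5. ⊥bis P2·P4 via (29.585,12.995): [(40.3916, 18.6718) (29.6918, 0) (58, 0) (58, 7.1464)]  |A|=327.2003
6. canonical 4-gon: [(40.3916, 18.6718) (29.6918, 0) (58, 0) (58, 7.1464)]
7. shoelace: 327.2003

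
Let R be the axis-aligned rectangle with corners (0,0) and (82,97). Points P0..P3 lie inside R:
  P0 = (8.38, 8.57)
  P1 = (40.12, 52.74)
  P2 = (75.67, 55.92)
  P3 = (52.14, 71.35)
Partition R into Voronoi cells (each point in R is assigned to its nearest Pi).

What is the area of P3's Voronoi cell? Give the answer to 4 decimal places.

1. box [0,82]×[0,97]: [(0, 0) (82, 0) (82, 97) (0, 97)]
2. ⊥bis P3·P0 via (30.26,39.96): [(0, 61.0523) (82, 3.8953) (82, 97) (0, 97)]  |A|=5291.1468
3. ⊥bis P3·P1 via (46.13,62.045): [(0, 91.8399) (82, 38.877) (82, 97) (0, 97)]  |A|=2594.6102
4. ⊥bis P3·P2 via (63.905,63.635): [(0, 91.8399) (57.884, 54.4532) (82, 91.229) (82, 97) (0, 97)]  |A|=1963.3486
5. canonical 5-gon: [(0, 91.8399) (57.884, 54.4532) (82, 91.229) (82, 97) (0, 97)]
6. shoelace: 1963.3486

Area of P3's cell: 1963.3486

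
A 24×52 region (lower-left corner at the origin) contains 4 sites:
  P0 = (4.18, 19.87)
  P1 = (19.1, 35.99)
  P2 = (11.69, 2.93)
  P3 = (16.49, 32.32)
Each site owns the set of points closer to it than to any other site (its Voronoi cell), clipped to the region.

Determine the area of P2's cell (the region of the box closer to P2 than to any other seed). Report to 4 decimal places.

1. box [0,24]×[0,52]: [(0, 0) (24, 0) (24, 52) (0, 52)]
2. ⊥bis P2·P0 via (7.935,11.4): [(0, 7.8822) (0, 0) (24, 0) (24, 18.5221)]  |A|=316.8512
3. ⊥bis P2·P1 via (15.395,19.46): [(22.5156, 17.864) (0, 7.8822) (0, 0) (24, 0) (24, 17.5313)]  |A|=316.1158
4. ⊥bis P2·P3 via (14.09,17.625): [(19.8533, 16.6837) (0, 7.8822) (0, 0) (24, 0) (24, 16.0065)]  |A|=311.6355
5. canonical 5-gon: [(19.8533, 16.6837) (0, 7.8822) (0, 0) (24, 0) (24, 16.0065)]
6. shoelace: 311.6355

Area of P2's cell: 311.6355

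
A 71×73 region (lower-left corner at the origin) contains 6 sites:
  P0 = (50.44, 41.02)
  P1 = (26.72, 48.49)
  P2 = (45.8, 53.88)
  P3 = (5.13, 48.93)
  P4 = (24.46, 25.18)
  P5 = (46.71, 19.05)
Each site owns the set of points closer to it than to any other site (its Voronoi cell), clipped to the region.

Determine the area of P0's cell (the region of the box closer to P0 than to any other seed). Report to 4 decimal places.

1. box [0,71]×[0,73]: [(0, 0) (71, 0) (71, 73) (0, 73)]
2. ⊥bis P0·P1 via (38.58,44.755): [(24.4856, 0) (71, 0) (71, 73) (47.475, 73)]  |A|=2556.438
3. ⊥bis P0·P2 via (48.12,47.45): [(38.3146, 43.9121) (24.4856, 0) (71, 0) (71, 55.7053)]  |A|=1931.6497
4. ⊥bis P0·P3 via (27.785,44.975): [(38.3146, 43.9121) (24.4856, 0) (71, 0) (71, 55.7053)]  |A|=1931.6497
5. ⊥bis P0·P4 via (37.45,33.1): [(38.3146, 43.9121) (35.7748, 35.8475) (57.6311, 0) (71, 0) (71, 55.7053)]  |A|=1337.5576
6. ⊥bis P0·P5 via (48.575,30.035): [(38.3146, 43.9121) (35.7748, 35.8475) (38.25, 31.788) (71, 26.2278) (71, 55.7053)]  |A|=695.5919
7. canonical 5-gon: [(38.3146, 43.9121) (35.7748, 35.8475) (38.25, 31.788) (71, 26.2278) (71, 55.7053)]
8. shoelace: 695.5919

Area of P0's cell: 695.5919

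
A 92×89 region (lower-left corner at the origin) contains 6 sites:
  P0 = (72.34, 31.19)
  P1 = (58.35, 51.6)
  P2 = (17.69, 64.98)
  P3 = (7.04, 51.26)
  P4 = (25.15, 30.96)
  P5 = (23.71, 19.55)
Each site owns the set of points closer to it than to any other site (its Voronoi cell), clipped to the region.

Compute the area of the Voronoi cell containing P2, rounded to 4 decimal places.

Area of P2's cell: 1427.1854

1. box [0,92]×[0,89]: [(0, 0) (92, 0) (92, 89) (0, 89)]
2. ⊥bis P2·P0 via (45.015,48.085): [(0, 0) (15.2841, 0) (70.3127, 89) (0, 89)]  |A|=3809.0577
3. ⊥bis P2·P1 via (38.02,58.29): [(0, 0) (15.2841, 0) (22.8825, 12.2891) (48.1258, 89) (0, 89)]  |A|=2958.0687
4. ⊥bis P2·P3 via (12.365,58.12): [(0, 67.7182) (32.7556, 42.2921) (48.1258, 89) (0, 89)]  |A|=1472.476
5. ⊥bis P2·P4 via (21.42,47.97): [(0, 67.7182) (24.5552, 48.6575) (35.6509, 51.0906) (48.1258, 89) (0, 89)]  |A|=1427.1854
6. ⊥bis P2·P5 via (20.7,42.265): [(0, 67.7182) (24.5552, 48.6575) (35.6509, 51.0906) (48.1258, 89) (0, 89)]  |A|=1427.1854
7. canonical 5-gon: [(0, 67.7182) (24.5552, 48.6575) (35.6509, 51.0906) (48.1258, 89) (0, 89)]
8. shoelace: 1427.1854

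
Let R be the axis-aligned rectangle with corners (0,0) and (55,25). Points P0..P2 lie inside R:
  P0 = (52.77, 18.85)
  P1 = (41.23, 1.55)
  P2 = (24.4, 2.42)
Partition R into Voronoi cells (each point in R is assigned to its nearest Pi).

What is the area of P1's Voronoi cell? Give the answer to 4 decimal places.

1. box [0,55]×[0,25]: [(0, 0) (55, 0) (55, 25) (0, 25)]
2. ⊥bis P1·P0 via (47,10.2): [(0, 0) (55, 0) (55, 4.8636) (24.8128, 25) (0, 25)]  |A|=1071.0692
3. ⊥bis P1·P2 via (32.815,1.985): [(32.7124, 0) (55, 0) (55, 4.8636) (33.6983, 19.0729)]  |A|=264.346
4. canonical 4-gon: [(32.7124, 0) (55, 0) (55, 4.8636) (33.6983, 19.0729)]
5. shoelace: 264.346

Area of P1's cell: 264.3460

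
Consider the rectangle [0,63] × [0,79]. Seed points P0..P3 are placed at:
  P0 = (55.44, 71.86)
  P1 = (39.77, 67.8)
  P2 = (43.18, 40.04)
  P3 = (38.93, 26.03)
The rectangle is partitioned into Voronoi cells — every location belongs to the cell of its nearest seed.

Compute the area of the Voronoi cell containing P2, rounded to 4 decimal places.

Area of P2's cell: 1021.8287

1. box [0,63]×[0,79]: [(0, 0) (63, 0) (63, 79) (0, 79)]
2. ⊥bis P2·P0 via (49.31,55.95): [(0, 74.9488) (0, 0) (63, 0) (63, 50.6753)]  |A|=3957.1595
3. ⊥bis P2·P1 via (41.475,53.92): [(51.411, 55.1405) (0, 48.8253) (0, 0) (63, 0) (63, 50.6753)]  |A|=3285.6426
4. ⊥bis P2·P3 via (41.055,33.035): [(51.411, 55.1405) (0, 48.8253) (0, 45.4892) (63, 26.3779) (63, 50.6753)]  |A|=1021.8287
5. canonical 5-gon: [(51.411, 55.1405) (0, 48.8253) (0, 45.4892) (63, 26.3779) (63, 50.6753)]
6. shoelace: 1021.8287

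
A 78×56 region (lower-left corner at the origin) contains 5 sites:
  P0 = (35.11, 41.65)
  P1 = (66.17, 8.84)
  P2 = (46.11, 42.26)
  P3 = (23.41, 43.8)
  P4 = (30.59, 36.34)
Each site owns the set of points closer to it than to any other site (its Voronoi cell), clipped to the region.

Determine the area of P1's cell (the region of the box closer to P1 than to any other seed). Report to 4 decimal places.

1. box [0,78]×[0,56]: [(0, 0) (78, 0) (78, 56) (0, 56)]
2. ⊥bis P1·P0 via (50.64,25.245): [(23.9726, 0) (78, 0) (78, 51.1457)]  |A|=1381.6335
3. ⊥bis P1·P2 via (56.14,25.55): [(41.9907, 17.057) (23.9726, 0) (78, 0) (78, 38.6712)]  |A|=1157.0353
4. ⊥bis P1·P3 via (44.79,26.32): [(41.9907, 17.057) (23.9726, 0) (78, 0) (78, 38.6712)]  |A|=1157.0353
5. ⊥bis P1·P4 via (48.38,22.59): [(45.932, 19.4228) (30.9201, 0) (78, 0) (78, 38.6712)]  |A|=1077.2656
6. canonical 4-gon: [(45.932, 19.4228) (30.9201, 0) (78, 0) (78, 38.6712)]
7. shoelace: 1077.2656

Area of P1's cell: 1077.2656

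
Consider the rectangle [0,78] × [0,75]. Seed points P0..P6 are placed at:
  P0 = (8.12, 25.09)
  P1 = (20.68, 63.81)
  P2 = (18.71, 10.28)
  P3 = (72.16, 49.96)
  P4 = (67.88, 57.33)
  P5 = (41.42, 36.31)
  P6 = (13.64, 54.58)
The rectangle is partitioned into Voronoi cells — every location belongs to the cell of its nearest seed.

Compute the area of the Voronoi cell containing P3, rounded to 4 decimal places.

1. box [0,78]×[0,75]: [(0, 0) (78, 0) (78, 75) (0, 75)]
2. ⊥bis P3·P0 via (40.14,37.525): [(54.7129, 0) (78, 0) (78, 75) (25.5865, 75)]  |A|=2838.7718
3. ⊥bis P3·P1 via (46.42,56.885): [(40.773, 35.8951) (54.7129, 0) (78, 0) (78, 75) (51.2936, 75)]  |A|=2336.1365
4. ⊥bis P3·P2 via (45.435,30.12): [(40.8726, 36.2656) (67.7954, 0) (78, 0) (78, 75) (51.2936, 75)]  |A|=2094.5428
5. ⊥bis P3·P4 via (70.02,53.645): [(41.0169, 36.802) (40.8726, 36.2656) (67.7954, 0) (78, 0) (78, 58.2792)]  |A|=1275.2844
6. ⊥bis P3·P5 via (56.79,43.135): [(55.7921, 45.3824) (75.944, 0) (78, 0) (78, 58.2792)]  |A|=693.7849
7. ⊥bis P3·P6 via (42.9,52.27): [(55.7921, 45.3824) (75.944, 0) (78, 0) (78, 58.2792)]  |A|=693.7849
8. canonical 4-gon: [(55.7921, 45.3824) (75.944, 0) (78, 0) (78, 58.2792)]
9. shoelace: 693.7849

Area of P3's cell: 693.7849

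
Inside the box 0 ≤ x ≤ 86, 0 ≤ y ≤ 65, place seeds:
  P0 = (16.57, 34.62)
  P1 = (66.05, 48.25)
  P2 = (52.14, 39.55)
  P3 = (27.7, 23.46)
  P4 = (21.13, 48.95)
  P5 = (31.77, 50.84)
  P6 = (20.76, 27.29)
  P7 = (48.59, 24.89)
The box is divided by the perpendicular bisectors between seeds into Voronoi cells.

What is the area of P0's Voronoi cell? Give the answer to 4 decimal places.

1. box [0,86]×[0,65]: [(0, 0) (86, 0) (86, 65) (0, 65)]
2. ⊥bis P0·P1 via (41.31,41.435): [(0, 0) (52.7239, 0) (34.8187, 65) (0, 65)]  |A|=2845.1331
3. ⊥bis P0·P2 via (34.355,37.085): [(0, 0) (39.495, 0) (30.486, 65) (0, 65)]  |A|=2274.3812
4. ⊥bis P0·P3 via (22.135,29.04): [(0, 6.9645) (33.8506, 40.7241) (30.486, 65) (0, 65)]  |A|=1352.3057
5. ⊥bis P0·P4 via (18.85,41.785): [(0, 47.7833) (0, 6.9645) (31.0285, 37.9096)]  |A|=633.2741
6. ⊥bis P0·P5 via (24.17,42.73): [(28.4322, 38.7358) (0, 47.7833) (0, 6.9645) (30.1979, 37.0812)]  |A|=631.8555
7. ⊥bis P0·P6 via (18.665,30.955): [(29.8888, 37.3708) (28.4322, 38.7358) (0, 47.7833) (0, 20.2856)]  |A|=423.7524
8. ⊥bis P0·P7 via (32.58,29.755): [(29.8888, 37.3708) (28.4322, 38.7358) (0, 47.7833) (0, 20.2856)]  |A|=423.7524
9. canonical 4-gon: [(29.8888, 37.3708) (28.4322, 38.7358) (0, 47.7833) (0, 20.2856)]
10. shoelace: 423.7524

Area of P0's cell: 423.7524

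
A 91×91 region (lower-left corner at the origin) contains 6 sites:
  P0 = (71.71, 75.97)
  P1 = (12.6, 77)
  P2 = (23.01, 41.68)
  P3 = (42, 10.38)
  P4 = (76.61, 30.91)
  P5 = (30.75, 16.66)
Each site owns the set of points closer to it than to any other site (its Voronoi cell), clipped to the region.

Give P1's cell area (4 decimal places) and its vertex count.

Area of P1's cell: 1294.9335 (4 vertices)

1. box [0,91]×[0,91]: [(0, 0) (91, 0) (91, 91) (0, 91)]
2. ⊥bis P1·P0 via (42.155,76.485): [(0, 0) (40.8222, 0) (42.4079, 91) (0, 91)]  |A|=3786.9725
3. ⊥bis P1·P2 via (17.805,59.34): [(0, 54.0923) (41.9804, 66.4653) (42.4079, 91) (0, 91)]  |A|=1294.9335
4. ⊥bis P1·P3 via (27.3,43.69): [(0, 54.0923) (41.9804, 66.4653) (42.4079, 91) (0, 91)]  |A|=1294.9335
5. ⊥bis P1·P4 via (44.605,53.955): [(0, 54.0923) (41.9804, 66.4653) (42.4079, 91) (0, 91)]  |A|=1294.9335
6. ⊥bis P1·P5 via (21.675,46.83): [(0, 54.0923) (41.9804, 66.4653) (42.4079, 91) (0, 91)]  |A|=1294.9335
7. canonical 4-gon: [(0, 54.0923) (41.9804, 66.4653) (42.4079, 91) (0, 91)]
8. shoelace: 1294.9335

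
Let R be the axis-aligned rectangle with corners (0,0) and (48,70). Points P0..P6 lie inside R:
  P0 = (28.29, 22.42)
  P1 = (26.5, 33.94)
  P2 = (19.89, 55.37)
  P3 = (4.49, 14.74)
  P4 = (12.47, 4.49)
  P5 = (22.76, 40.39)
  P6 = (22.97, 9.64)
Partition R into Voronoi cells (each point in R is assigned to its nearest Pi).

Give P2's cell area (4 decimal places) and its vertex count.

1. box [0,48]×[0,70]: [(0, 0) (48, 0) (48, 70) (0, 70)]
2. ⊥bis P2·P0 via (24.09,38.895): [(0, 32.7537) (48, 44.9904) (48, 70) (0, 70)]  |A|=1494.1413
3. ⊥bis P2·P1 via (23.195,44.655): [(0, 37.5006) (48, 52.306) (48, 70) (0, 70)]  |A|=1204.6416
4. ⊥bis P2·P3 via (12.19,35.055): [(0, 39.6754) (3.1634, 38.4763) (48, 52.306) (48, 70) (0, 70)]  |A|=1201.2017
5. ⊥bis P2·P4 via (16.18,29.93): [(0, 39.6754) (3.1634, 38.4763) (48, 52.306) (48, 70) (0, 70)]  |A|=1201.2017
6. ⊥bis P2·P5 via (21.325,47.88): [(0, 43.7944) (48, 52.9906) (48, 70) (0, 70)]  |A|=1037.16
7. ⊥bis P2·P6 via (21.43,32.505): [(0, 43.7944) (48, 52.9906) (48, 70) (0, 70)]  |A|=1037.16
8. canonical 4-gon: [(0, 43.7944) (48, 52.9906) (48, 70) (0, 70)]
9. shoelace: 1037.16

Area of P2's cell: 1037.1600 (4 vertices)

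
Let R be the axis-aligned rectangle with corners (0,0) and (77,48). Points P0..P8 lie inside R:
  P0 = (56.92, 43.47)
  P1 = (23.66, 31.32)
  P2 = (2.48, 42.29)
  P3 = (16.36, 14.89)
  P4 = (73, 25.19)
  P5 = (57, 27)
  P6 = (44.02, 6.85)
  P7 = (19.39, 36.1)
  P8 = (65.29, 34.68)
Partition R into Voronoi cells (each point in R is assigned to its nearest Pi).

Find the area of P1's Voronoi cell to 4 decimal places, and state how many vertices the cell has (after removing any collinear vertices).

1. box [0,77]×[0,48]: [(0, 0) (77, 0) (77, 48) (0, 48)]
2. ⊥bis P1·P0 via (40.29,37.395): [(0, 0) (53.9505, 0) (36.416, 48) (0, 48)]  |A|=2168.7956
3. ⊥bis P1·P2 via (13.07,36.805): [(0, 11.5705) (0, 0) (53.9505, 0) (36.416, 48) (18.8684, 48)]  |A|=1825.1132
4. ⊥bis P1·P3 via (20.01,23.105): [(8.6, 28.1746) (50.451, 9.5798) (36.416, 48) (18.8684, 48)]  |A|=847.4179
5. ⊥bis P1·P4 via (48.33,28.255): [(8.6, 28.1746) (46.2421, 11.4498) (47.1369, 18.6519) (36.416, 48) (18.8684, 48)]  |A|=831.4249
6. ⊥bis P1·P5 via (40.33,29.16): [(8.6, 28.1746) (38.482, 14.8977) (41.1072, 35.158) (36.416, 48) (18.8684, 48)]  |A|=719.1897
7. ⊥bis P1·P6 via (33.84,19.085): [(8.6, 28.1746) (32.1753, 17.6999) (39.651, 23.92) (41.1072, 35.158) (36.416, 48) (18.8684, 48)]  |A|=689.1013
8. ⊥bis P1·P7 via (21.525,33.71): [(13.0935, 26.1781) (32.1753, 17.6999) (39.651, 23.92) (41.1072, 35.158) (36.688, 47.2552)]  |A|=431.1929
9. ⊥bis P1·P8 via (44.475,33): [(13.0935, 26.1781) (32.1753, 17.6999) (39.651, 23.92) (41.1072, 35.158) (36.688, 47.2552)]  |A|=431.1929
10. canonical 5-gon: [(13.0935, 26.1781) (32.1753, 17.6999) (39.651, 23.92) (41.1072, 35.158) (36.688, 47.2552)]
11. shoelace: 431.1929

Area of P1's cell: 431.1929 (5 vertices)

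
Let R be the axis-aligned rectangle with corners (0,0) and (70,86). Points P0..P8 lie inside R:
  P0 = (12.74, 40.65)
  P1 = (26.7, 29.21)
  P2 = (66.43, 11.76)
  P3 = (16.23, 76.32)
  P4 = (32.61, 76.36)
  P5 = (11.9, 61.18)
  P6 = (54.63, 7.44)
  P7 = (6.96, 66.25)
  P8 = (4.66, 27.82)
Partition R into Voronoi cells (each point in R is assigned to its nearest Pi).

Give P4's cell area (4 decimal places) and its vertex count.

1. box [0,70]×[0,86]: [(0, 0) (70, 0) (70, 86) (0, 86)]
2. ⊥bis P4·P0 via (22.675,58.505): [(0, 71.122) (70, 32.1721) (70, 86) (0, 86)]  |A|=2404.7072
3. ⊥bis P4·P1 via (29.655,52.785): [(0, 71.122) (33.9144, 52.2511) (70, 47.728) (70, 86) (0, 86)]  |A|=2124.0356
4. ⊥bis P4·P2 via (49.52,44.06): [(0, 71.122) (33.9144, 52.2511) (59.129, 49.0906) (70, 54.7819) (70, 86) (0, 86)]  |A|=2085.6941
5. ⊥bis P4·P3 via (24.42,76.34): [(24.466, 57.5084) (33.9144, 52.2511) (59.129, 49.0906) (70, 54.7819) (70, 86) (24.3964, 86)]  |A|=1556.1455
6. ⊥bis P4·P5 via (22.255,68.77): [(24.4458, 65.7811) (34.4084, 52.1892) (59.129, 49.0906) (70, 54.7819) (70, 86) (24.3964, 86)]  |A|=1514.068
7. ⊥bis P4·P6 via (43.62,41.9): [(24.4458, 65.7811) (34.4084, 52.1892) (59.129, 49.0906) (70, 54.7819) (70, 86) (24.3964, 86)]  |A|=1514.068
8. ⊥bis P4·P7 via (19.785,71.305): [(24.4458, 65.7811) (34.4084, 52.1892) (59.129, 49.0906) (70, 54.7819) (70, 86) (24.3964, 86)]  |A|=1514.068
9. ⊥bis P4·P8 via (18.635,52.09): [(24.4458, 65.7811) (34.4084, 52.1892) (59.129, 49.0906) (70, 54.7819) (70, 86) (24.3964, 86)]  |A|=1514.068
10. canonical 6-gon: [(24.4458, 65.7811) (34.4084, 52.1892) (59.129, 49.0906) (70, 54.7819) (70, 86) (24.3964, 86)]
11. shoelace: 1514.068

Area of P4's cell: 1514.0680 (6 vertices)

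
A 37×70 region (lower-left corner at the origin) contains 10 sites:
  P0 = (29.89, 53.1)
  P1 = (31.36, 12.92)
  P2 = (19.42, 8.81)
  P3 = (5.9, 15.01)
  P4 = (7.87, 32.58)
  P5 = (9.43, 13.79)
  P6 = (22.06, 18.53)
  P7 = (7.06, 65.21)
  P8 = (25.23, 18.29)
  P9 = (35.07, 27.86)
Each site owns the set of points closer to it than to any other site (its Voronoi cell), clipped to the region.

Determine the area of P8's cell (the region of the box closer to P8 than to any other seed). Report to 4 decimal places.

Area of P8's cell: 82.2590

1. box [0,37]×[0,70]: [(0, 0) (37, 0) (37, 70) (0, 70)]
2. ⊥bis P8·P0 via (27.56,35.695): [(0, 39.3844) (0, 0) (37, 0) (37, 34.4313)]  |A|=1365.5908
3. ⊥bis P8·P1 via (28.295,15.605): [(0, 39.3844) (0, 0) (14.6247, 0) (37, 25.542) (37, 34.4313)]  |A|=1079.8361
4. ⊥bis P8·P2 via (22.325,13.55): [(0, 39.3844) (0, 27.2323) (25.0381, 11.8872) (37, 25.542) (37, 34.4313)]  |A|=651.9895
5. ⊥bis P8·P3 via (15.565,16.65): [(11.9794, 37.7808) (15.3675, 17.8141) (25.0381, 11.8872) (37, 25.542) (37, 34.4313)]  |A|=441.7373
6. ⊥bis P8·P4 via (16.55,25.435): [(25.2501, 36.0042) (14.4974, 22.9415) (15.3675, 17.8141) (25.0381, 11.8872) (37, 25.542) (37, 34.4313)]  |A|=345.5102
7. ⊥bis P8·P5 via (17.33,16.04): [(25.2501, 36.0042) (15.1415, 23.7239) (17.1329, 16.7321) (25.0381, 11.8872) (37, 25.542) (37, 34.4313)]  |A|=338.424
8. ⊥bis P8·P6 via (23.645,18.41): [(25.2501, 36.0042) (24.9494, 35.6389) (23.2348, 12.9924) (25.0381, 11.8872) (37, 25.542) (37, 34.4313)]  |A|=219.9732
9. ⊥bis P8·P7 via (16.145,41.75): [(25.2501, 36.0042) (24.9494, 35.6389) (23.2348, 12.9924) (25.0381, 11.8872) (37, 25.542) (37, 34.4313)]  |A|=219.9732
10. ⊥bis P8·P9 via (30.15,23.075): [(24.4425, 28.9435) (23.2348, 12.9924) (25.0381, 11.8872) (32.6169, 20.5385)]  |A|=82.259
11. canonical 4-gon: [(24.4425, 28.9435) (23.2348, 12.9924) (25.0381, 11.8872) (32.6169, 20.5385)]
12. shoelace: 82.259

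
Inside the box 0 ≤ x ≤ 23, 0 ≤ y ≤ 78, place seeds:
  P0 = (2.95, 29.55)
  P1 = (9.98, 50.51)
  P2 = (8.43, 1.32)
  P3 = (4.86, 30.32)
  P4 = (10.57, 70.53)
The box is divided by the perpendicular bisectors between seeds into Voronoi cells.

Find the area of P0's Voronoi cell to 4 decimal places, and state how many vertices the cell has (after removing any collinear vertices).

Area of P0's cell: 119.5737 (3 vertices)

1. box [0,23]×[0,78]: [(0, 0) (23, 0) (23, 78) (0, 78)]
2. ⊥bis P0·P1 via (6.465,40.03): [(0, 42.1984) (0, 0) (23, 0) (23, 34.4841)]  |A|=881.8489
3. ⊥bis P0·P2 via (5.69,15.435): [(0, 42.1984) (0, 14.3305) (23, 18.7952) (23, 34.4841)]  |A|=500.9037
4. ⊥bis P0·P3 via (3.905,29.935): [(0, 39.6214) (0, 14.3305) (9.4558, 16.166)]  |A|=119.5737
5. ⊥bis P0·P4 via (6.76,50.04): [(0, 39.6214) (0, 14.3305) (9.4558, 16.166)]  |A|=119.5737
6. canonical 3-gon: [(0, 39.6214) (0, 14.3305) (9.4558, 16.166)]
7. shoelace: 119.5737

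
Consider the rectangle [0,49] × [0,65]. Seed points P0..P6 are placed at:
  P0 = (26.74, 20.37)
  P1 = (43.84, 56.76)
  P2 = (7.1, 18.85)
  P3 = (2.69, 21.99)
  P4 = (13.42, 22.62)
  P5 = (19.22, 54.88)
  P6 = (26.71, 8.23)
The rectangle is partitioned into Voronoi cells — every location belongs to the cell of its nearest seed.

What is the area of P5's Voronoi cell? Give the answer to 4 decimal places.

1. box [0,49]×[0,65]: [(0, 0) (49, 0) (49, 65) (0, 65)]
2. ⊥bis P5·P0 via (22.98,37.625): [(0, 32.6175) (49, 43.295) (49, 65) (0, 65)]  |A|=1325.1452
3. ⊥bis P5·P1 via (31.53,55.82): [(0, 32.6175) (32.7567, 39.7554) (30.829, 65) (0, 65)]  |A|=919.505
4. ⊥bis P5·P2 via (13.16,36.865): [(0, 41.2918) (15.6494, 36.0276) (32.7567, 39.7554) (30.829, 65) (0, 65)]  |A|=851.6307
5. ⊥bis P5·P3 via (10.955,38.435): [(0, 43.9408) (15.7161, 36.0421) (32.7567, 39.7554) (30.829, 65) (0, 65)]  |A|=830.5256
6. ⊥bis P5·P4 via (16.32,38.75): [(0, 43.9408) (6.991, 40.4273) (22.798, 37.5853) (32.7567, 39.7554) (30.829, 65) (0, 65)]  |A|=808.266
7. ⊥bis P5·P6 via (22.965,31.555): [(0, 43.9408) (6.991, 40.4273) (22.798, 37.5853) (32.7567, 39.7554) (30.829, 65) (0, 65)]  |A|=808.266
8. canonical 6-gon: [(0, 43.9408) (6.991, 40.4273) (22.798, 37.5853) (32.7567, 39.7554) (30.829, 65) (0, 65)]
9. shoelace: 808.266

Area of P5's cell: 808.2660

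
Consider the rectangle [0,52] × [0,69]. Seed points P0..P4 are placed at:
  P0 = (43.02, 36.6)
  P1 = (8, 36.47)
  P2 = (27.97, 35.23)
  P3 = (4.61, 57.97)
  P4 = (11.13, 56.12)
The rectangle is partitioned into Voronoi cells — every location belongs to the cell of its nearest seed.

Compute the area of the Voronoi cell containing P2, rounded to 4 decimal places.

1. box [0,52]×[0,69]: [(0, 0) (52, 0) (52, 69) (0, 69)]
2. ⊥bis P2·P0 via (35.495,35.915): [(0, 0) (38.7643, 0) (32.4833, 69) (0, 69)]  |A|=2458.0427
3. ⊥bis P2·P1 via (17.985,35.85): [(15.759, 0) (38.7643, 0) (32.4833, 69) (20.0434, 69)]  |A|=1222.8617
4. ⊥bis P2·P3 via (16.29,46.6): [(18.8135, 49.1923) (15.759, 0) (38.7643, 0) (32.9632, 63.7278)]  |A|=1058.8705
5. ⊥bis P2·P4 via (19.55,45.675): [(18.5447, 44.8646) (15.759, 0) (38.7643, 0) (33.5772, 56.9827)]  |A|=975.7882
6. canonical 4-gon: [(18.5447, 44.8646) (15.759, 0) (38.7643, 0) (33.5772, 56.9827)]
7. shoelace: 975.7882

Area of P2's cell: 975.7882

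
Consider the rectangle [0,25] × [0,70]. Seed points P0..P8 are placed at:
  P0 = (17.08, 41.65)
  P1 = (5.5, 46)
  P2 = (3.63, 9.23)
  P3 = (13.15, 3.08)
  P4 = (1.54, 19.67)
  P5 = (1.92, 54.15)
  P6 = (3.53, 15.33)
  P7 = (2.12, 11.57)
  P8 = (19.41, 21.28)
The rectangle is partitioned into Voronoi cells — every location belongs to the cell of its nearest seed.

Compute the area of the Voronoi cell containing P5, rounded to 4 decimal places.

1. box [0,25]×[0,70]: [(0, 0) (25, 0) (25, 70) (0, 70)]
2. ⊥bis P5·P0 via (9.5,47.9): [(0, 36.3784) (25, 66.6984) (25, 70) (0, 70)]  |A|=461.54
3. ⊥bis P5·P1 via (3.71,50.075): [(0, 48.4453) (15.5997, 55.2977) (25, 66.6984) (25, 70) (0, 70)]  |A|=367.4198
4. ⊥bis P5·P2 via (2.775,31.69): [(0, 48.4453) (15.5997, 55.2977) (25, 66.6984) (25, 70) (0, 70)]  |A|=367.4198
5. ⊥bis P5·P3 via (7.535,28.615): [(0, 48.4453) (15.5997, 55.2977) (25, 66.6984) (25, 70) (0, 70)]  |A|=367.4198
6. ⊥bis P5·P4 via (1.73,36.91): [(0, 48.4453) (15.5997, 55.2977) (25, 66.6984) (25, 70) (0, 70)]  |A|=367.4198
7. ⊥bis P5·P6 via (2.725,34.74): [(0, 48.4453) (15.5997, 55.2977) (25, 66.6984) (25, 70) (0, 70)]  |A|=367.4198
8. ⊥bis P5·P7 via (2.02,32.86): [(0, 48.4453) (15.5997, 55.2977) (25, 66.6984) (25, 70) (0, 70)]  |A|=367.4198
9. ⊥bis P5·P8 via (10.665,37.715): [(0, 48.4453) (15.5997, 55.2977) (25, 66.6984) (25, 70) (0, 70)]  |A|=367.4198
10. canonical 5-gon: [(0, 48.4453) (15.5997, 55.2977) (25, 66.6984) (25, 70) (0, 70)]
11. shoelace: 367.4198

Area of P5's cell: 367.4198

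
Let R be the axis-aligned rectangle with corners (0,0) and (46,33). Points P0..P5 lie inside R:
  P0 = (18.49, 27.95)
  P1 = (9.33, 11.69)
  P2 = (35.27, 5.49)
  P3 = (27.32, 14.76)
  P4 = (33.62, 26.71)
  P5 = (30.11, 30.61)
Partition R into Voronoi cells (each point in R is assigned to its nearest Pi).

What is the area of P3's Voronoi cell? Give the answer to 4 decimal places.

Area of P3's cell: 240.0156

1. box [0,46]×[0,33]: [(0, 0) (46, 0) (46, 33) (0, 33)]
2. ⊥bis P3·P0 via (22.905,21.355): [(0, 6.0213) (0, 0) (46, 0) (46, 33) (40.3, 33)]  |A|=974.3802
3. ⊥bis P3·P1 via (18.325,13.225): [(17.5494, 17.7697) (20.5819, 0) (46, 0) (46, 33) (40.3, 33)]  |A|=738.6777
4. ⊥bis P3·P2 via (31.295,10.125): [(17.5494, 17.7697) (20.4423, 0.8177) (46, 22.7361) (46, 33) (40.3, 33)]  |A|=437.7449
5. ⊥bis P3·P4 via (30.47,20.735): [(25.7197, 23.2393) (17.5494, 17.7697) (20.4423, 0.8177) (38.6427, 16.4264)]  |A|=240.0171
6. ⊥bis P3·P5 via (28.715,22.685): [(25.7969, 23.1987) (25.6877, 23.2179) (17.5494, 17.7697) (20.4423, 0.8177) (38.6427, 16.4264)]  |A|=240.0156
7. canonical 5-gon: [(25.7969, 23.1987) (25.6877, 23.2179) (17.5494, 17.7697) (20.4423, 0.8177) (38.6427, 16.4264)]
8. shoelace: 240.0156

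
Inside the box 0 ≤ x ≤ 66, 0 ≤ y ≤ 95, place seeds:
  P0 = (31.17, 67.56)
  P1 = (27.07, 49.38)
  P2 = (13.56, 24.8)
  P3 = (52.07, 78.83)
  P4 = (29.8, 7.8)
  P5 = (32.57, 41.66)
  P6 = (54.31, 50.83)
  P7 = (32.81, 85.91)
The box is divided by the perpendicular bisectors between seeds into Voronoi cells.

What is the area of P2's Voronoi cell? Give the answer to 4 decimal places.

1. box [0,66]×[0,95]: [(0, 0) (66, 0) (66, 95) (0, 95)]
2. ⊥bis P2·P0 via (22.365,46.18): [(0, 55.3907) (0, 0) (66, 0) (66, 28.2096)]  |A|=2758.81
3. ⊥bis P2·P1 via (20.315,37.09): [(0, 48.2558) (0, 0) (66, 0) (66, 11.98)]  |A|=1987.781
4. ⊥bis P2·P3 via (32.815,51.815): [(0, 48.2558) (0, 0) (66, 0) (66, 11.98)]  |A|=1987.781
5. ⊥bis P2·P4 via (21.68,16.3): [(34.9961, 29.0208) (0, 48.2558) (0, 0) (4.6172, 0)]  |A|=911.3795
6. ⊥bis P2·P5 via (23.065,33.23): [(30.5582, 24.7813) (19.001, 37.8122) (0, 48.2558) (0, 0) (4.6172, 0)]  |A|=857.9663
7. ⊥bis P2·P6 via (33.935,37.815): [(30.5582, 24.7813) (19.001, 37.8122) (0, 48.2558) (0, 0) (4.6172, 0)]  |A|=857.9663
8. ⊥bis P2·P7 via (23.185,55.355): [(30.5582, 24.7813) (19.001, 37.8122) (0, 48.2558) (0, 0) (4.6172, 0)]  |A|=857.9663
9. canonical 5-gon: [(30.5582, 24.7813) (19.001, 37.8122) (0, 48.2558) (0, 0) (4.6172, 0)]
10. shoelace: 857.9663

Area of P2's cell: 857.9663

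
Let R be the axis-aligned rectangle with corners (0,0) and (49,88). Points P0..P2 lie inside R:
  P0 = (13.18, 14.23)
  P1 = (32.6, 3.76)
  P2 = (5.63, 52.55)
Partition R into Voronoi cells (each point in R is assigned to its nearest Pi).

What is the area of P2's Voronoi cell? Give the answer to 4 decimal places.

Area of P2's cell: 2513.1040

1. box [0,49]×[0,88]: [(0, 0) (49, 0) (49, 88) (0, 88)]
2. ⊥bis P2·P0 via (9.405,33.39): [(0, 31.537) (49, 41.1912) (49, 88) (0, 88)]  |A|=2530.1594
3. ⊥bis P2·P1 via (19.115,28.155): [(0, 31.537) (39.208, 39.2619) (49, 44.6747) (49, 88) (0, 88)]  |A|=2513.104
4. canonical 5-gon: [(0, 31.537) (39.208, 39.2619) (49, 44.6747) (49, 88) (0, 88)]
5. shoelace: 2513.104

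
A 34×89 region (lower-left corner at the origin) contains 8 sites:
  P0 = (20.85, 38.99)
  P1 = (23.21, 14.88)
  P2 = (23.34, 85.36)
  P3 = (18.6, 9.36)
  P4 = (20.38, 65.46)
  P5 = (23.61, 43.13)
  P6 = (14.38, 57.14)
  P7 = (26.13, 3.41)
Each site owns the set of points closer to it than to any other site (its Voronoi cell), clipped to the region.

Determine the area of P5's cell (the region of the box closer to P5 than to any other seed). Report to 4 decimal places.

1. box [0,34]×[0,89]: [(0, 0) (34, 0) (34, 89) (0, 89)]
2. ⊥bis P5·P0 via (22.23,41.06): [(0, 55.88) (34, 33.2133) (34, 89) (0, 89)]  |A|=1511.4133
3. ⊥bis P5·P1 via (23.41,29.005): [(0, 55.88) (34, 33.2133) (34, 89) (0, 89)]  |A|=1511.4133
4. ⊥bis P5·P2 via (23.475,64.245): [(0, 64.0949) (0, 55.88) (34, 33.2133) (34, 64.3123)]  |A|=668.3358
5. ⊥bis P5·P3 via (21.105,26.245): [(0, 64.0949) (0, 55.88) (34, 33.2133) (34, 64.3123)]  |A|=668.3358
6. ⊥bis P5·P4 via (21.995,54.295): [(5.8751, 51.9633) (34, 33.2133) (34, 56.0315)]  |A|=320.8796
7. ⊥bis P5·P6 via (18.995,50.135): [(26.2418, 54.9093) (13.7755, 46.6963) (34, 33.2133) (34, 56.0315)]  |A|=255.607
8. ⊥bis P5·P7 via (24.87,23.27): [(26.2418, 54.9093) (13.7755, 46.6963) (34, 33.2133) (34, 56.0315)]  |A|=255.607
9. canonical 4-gon: [(26.2418, 54.9093) (13.7755, 46.6963) (34, 33.2133) (34, 56.0315)]
10. shoelace: 255.607

Area of P5's cell: 255.6070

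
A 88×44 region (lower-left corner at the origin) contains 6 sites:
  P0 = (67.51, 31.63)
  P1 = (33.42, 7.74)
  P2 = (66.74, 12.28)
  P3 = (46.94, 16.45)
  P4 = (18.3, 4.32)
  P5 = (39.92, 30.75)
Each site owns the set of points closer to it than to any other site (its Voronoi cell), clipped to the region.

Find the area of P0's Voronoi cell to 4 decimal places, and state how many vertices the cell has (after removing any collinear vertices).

1. box [0,88]×[0,44]: [(0, 0) (88, 0) (88, 44) (0, 44)]
2. ⊥bis P0·P1 via (50.465,19.685): [(64.2601, 0) (88, 0) (88, 44) (33.4252, 44)]  |A|=1722.9227
3. ⊥bis P0·P2 via (67.125,21.955): [(48.3506, 22.7021) (88, 21.1243) (88, 44) (33.4252, 44)]  |A|=1034.6671
4. ⊥bis P0·P3 via (57.225,24.04): [(58.5107, 22.2978) (88, 21.1243) (88, 44) (42.4952, 44)]  |A|=831.0718
5. ⊥bis P0·P4 via (42.905,17.975): [(58.5107, 22.2978) (88, 21.1243) (88, 44) (42.4952, 44)]  |A|=831.0718
6. ⊥bis P0·P5 via (53.715,31.19): [(53.7948, 28.6882) (58.5107, 22.2978) (88, 21.1243) (88, 44) (53.3064, 44)]  |A|=748.3017
7. canonical 5-gon: [(53.7948, 28.6882) (58.5107, 22.2978) (88, 21.1243) (88, 44) (53.3064, 44)]
8. shoelace: 748.3017

Area of P0's cell: 748.3017 (5 vertices)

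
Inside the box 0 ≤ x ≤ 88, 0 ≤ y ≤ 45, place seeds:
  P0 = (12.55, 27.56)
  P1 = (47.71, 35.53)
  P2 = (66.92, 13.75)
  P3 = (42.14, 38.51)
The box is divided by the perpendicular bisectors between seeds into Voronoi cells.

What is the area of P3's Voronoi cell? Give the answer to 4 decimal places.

1. box [0,88]×[0,45]: [(0, 0) (88, 0) (88, 45) (0, 45)]
2. ⊥bis P3·P0 via (27.345,33.035): [(39.5698, 0) (88, 0) (88, 45) (22.9173, 45)]  |A|=2554.04
3. ⊥bis P3·P1 via (44.925,37.02): [(33.6613, 15.9667) (49.1944, 45) (22.9173, 45)]  |A|=381.4562
4. ⊥bis P3·P2 via (54.53,26.13): [(33.6613, 15.9667) (49.1944, 45) (22.9173, 45)]  |A|=381.4562
5. canonical 3-gon: [(33.6613, 15.9667) (49.1944, 45) (22.9173, 45)]
6. shoelace: 381.4562

Area of P3's cell: 381.4562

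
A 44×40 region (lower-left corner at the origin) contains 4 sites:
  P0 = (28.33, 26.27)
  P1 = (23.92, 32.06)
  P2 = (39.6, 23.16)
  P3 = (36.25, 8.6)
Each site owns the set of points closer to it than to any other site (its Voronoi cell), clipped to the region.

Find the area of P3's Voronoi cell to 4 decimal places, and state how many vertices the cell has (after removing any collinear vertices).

Area of P3's cell: 514.6234 (5 vertices)

1. box [0,44]×[0,40]: [(0, 0) (44, 0) (44, 40) (0, 40)]
2. ⊥bis P3·P0 via (32.29,17.435): [(0, 2.9621) (0, 0) (44, 0) (44, 22.6836)]  |A|=564.2051
3. ⊥bis P3·P1 via (30.085,20.33): [(0, 2.9621) (0, 0) (44, 0) (44, 22.6836)]  |A|=564.2051
4. ⊥bis P3·P2 via (37.925,15.88): [(31.9089, 17.2642) (0, 2.9621) (0, 0) (44, 0) (44, 14.4822)]  |A|=514.6234
5. canonical 5-gon: [(31.9089, 17.2642) (0, 2.9621) (0, 0) (44, 0) (44, 14.4822)]
6. shoelace: 514.6234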